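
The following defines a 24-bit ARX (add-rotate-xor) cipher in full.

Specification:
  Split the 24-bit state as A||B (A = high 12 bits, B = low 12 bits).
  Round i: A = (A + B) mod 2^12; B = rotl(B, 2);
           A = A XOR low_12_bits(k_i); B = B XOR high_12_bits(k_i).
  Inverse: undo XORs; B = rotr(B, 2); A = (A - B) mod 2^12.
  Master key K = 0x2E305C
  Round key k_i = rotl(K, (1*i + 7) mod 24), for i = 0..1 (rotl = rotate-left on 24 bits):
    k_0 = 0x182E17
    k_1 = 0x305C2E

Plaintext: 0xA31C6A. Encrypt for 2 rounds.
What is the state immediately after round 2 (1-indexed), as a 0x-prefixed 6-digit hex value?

s_0 = plaintext = 0xA31C6A
s_1 = Round(s_0, k_0) = 0x88C029
s_2 = Round(s_1, k_1) = 0x49B3A1

0x49B3A1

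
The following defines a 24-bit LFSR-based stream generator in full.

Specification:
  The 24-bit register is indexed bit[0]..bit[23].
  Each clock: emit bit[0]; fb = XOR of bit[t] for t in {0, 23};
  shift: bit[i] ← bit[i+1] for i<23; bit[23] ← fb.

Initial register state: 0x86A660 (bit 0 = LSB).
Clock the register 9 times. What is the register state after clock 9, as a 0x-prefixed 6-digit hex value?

0xEFC353

reg_0 = 0x86A660
clock 1: out=0, reg = 0xC35330
clock 2: out=0, reg = 0xE1A998
clock 3: out=0, reg = 0xF0D4CC
clock 4: out=0, reg = 0xF86A66
clock 5: out=0, reg = 0xFC3533
clock 6: out=1, reg = 0x7E1A99
clock 7: out=1, reg = 0xBF0D4C
clock 8: out=0, reg = 0xDF86A6
clock 9: out=0, reg = 0xEFC353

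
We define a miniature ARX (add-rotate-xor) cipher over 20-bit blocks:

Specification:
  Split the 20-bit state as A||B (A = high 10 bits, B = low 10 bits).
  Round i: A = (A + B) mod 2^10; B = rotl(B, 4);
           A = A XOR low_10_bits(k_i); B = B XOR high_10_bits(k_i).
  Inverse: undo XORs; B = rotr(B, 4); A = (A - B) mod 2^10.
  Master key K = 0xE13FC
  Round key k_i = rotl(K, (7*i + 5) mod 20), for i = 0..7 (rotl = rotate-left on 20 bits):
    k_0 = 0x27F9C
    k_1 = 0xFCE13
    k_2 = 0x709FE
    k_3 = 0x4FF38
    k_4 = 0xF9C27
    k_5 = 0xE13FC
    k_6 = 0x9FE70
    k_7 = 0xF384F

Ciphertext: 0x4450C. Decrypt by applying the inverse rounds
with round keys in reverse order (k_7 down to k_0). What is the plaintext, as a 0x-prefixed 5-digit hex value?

s_0 = ciphertext = 0x4450C
s_1 = InvRound(s_0, k_7) = 0x2C8AC
s_2 = InvRound(s_1, k_6) = 0x754ED
s_3 = InvRound(s_2, k_5) = 0xECE76
s_4 = InvRound(s_3, k_4) = 0xCEC59
s_5 = InvRound(s_4, k_3) = 0x9B596
s_6 = InvRound(s_5, k_2) = 0xA3905
s_7 = InvRound(s_6, k_1) = 0xBB9AF
s_8 = InvRound(s_7, k_0) = 0x57C13

0x57C13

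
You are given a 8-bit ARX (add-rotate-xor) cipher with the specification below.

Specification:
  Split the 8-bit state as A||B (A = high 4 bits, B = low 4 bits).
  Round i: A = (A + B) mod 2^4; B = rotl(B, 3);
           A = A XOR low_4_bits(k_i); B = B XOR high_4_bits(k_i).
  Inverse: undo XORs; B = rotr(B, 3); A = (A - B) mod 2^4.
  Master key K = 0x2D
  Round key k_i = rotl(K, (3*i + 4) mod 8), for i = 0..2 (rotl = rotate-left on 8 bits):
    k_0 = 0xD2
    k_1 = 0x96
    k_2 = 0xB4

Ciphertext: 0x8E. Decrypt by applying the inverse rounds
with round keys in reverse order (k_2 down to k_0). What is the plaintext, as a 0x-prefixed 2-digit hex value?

s_0 = ciphertext = 0x8E
s_1 = InvRound(s_0, k_2) = 0x2A
s_2 = InvRound(s_1, k_1) = 0xE6
s_3 = InvRound(s_2, k_0) = 0x57

0x57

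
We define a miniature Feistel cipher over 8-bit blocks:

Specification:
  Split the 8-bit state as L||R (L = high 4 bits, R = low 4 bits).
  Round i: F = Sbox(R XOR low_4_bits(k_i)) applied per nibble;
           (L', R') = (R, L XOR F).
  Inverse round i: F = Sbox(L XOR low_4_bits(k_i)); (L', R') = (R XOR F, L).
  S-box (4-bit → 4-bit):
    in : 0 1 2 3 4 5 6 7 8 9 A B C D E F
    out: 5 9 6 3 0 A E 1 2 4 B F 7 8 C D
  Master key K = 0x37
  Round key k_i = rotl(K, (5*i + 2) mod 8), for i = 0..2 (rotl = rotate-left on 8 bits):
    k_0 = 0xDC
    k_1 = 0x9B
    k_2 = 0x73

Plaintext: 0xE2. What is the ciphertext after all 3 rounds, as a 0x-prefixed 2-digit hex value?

0x68

s_0 = plaintext = 0xE2
s_1 = Round(s_0, k_0) = 0x22
s_2 = Round(s_1, k_1) = 0x26
s_3 = Round(s_2, k_2) = 0x68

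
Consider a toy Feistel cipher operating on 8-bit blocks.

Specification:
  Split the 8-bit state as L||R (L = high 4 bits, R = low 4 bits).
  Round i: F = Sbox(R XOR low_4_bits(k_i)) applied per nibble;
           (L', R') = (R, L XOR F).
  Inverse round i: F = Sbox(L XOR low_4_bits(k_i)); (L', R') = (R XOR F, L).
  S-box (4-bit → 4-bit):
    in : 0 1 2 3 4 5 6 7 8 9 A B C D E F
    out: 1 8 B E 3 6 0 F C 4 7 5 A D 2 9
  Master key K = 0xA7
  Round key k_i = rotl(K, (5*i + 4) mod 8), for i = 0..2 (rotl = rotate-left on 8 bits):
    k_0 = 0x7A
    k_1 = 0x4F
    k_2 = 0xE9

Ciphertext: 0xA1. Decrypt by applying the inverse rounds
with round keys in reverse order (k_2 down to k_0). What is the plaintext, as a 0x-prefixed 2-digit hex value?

0x7B

s_0 = ciphertext = 0xA1
s_1 = InvRound(s_0, k_2) = 0xFA
s_2 = InvRound(s_1, k_1) = 0xBF
s_3 = InvRound(s_2, k_0) = 0x7B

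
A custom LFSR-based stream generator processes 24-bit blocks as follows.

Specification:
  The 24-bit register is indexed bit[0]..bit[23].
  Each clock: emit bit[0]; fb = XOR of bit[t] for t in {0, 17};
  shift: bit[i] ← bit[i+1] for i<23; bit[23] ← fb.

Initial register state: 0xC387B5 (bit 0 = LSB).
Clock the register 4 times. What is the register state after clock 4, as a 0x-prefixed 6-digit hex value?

reg_0 = 0xC387B5
clock 1: out=1, reg = 0x61C3DA
clock 2: out=0, reg = 0x30E1ED
clock 3: out=1, reg = 0x9870F6
clock 4: out=0, reg = 0x4C387B

0x4C387B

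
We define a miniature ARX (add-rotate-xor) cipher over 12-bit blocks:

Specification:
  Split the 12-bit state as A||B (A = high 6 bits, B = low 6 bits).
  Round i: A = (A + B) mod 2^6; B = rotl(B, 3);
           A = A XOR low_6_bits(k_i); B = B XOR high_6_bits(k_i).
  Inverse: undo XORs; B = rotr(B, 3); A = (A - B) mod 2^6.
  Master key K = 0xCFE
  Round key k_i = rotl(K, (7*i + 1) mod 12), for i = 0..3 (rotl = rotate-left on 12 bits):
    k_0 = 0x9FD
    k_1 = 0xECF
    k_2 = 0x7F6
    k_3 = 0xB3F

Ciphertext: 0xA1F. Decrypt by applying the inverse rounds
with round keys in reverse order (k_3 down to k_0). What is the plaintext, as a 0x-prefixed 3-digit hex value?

s_0 = ciphertext = 0xA1F
s_1 = InvRound(s_0, k_3) = 0xE5E
s_2 = InvRound(s_1, k_2) = 0x1C8
s_3 = InvRound(s_2, k_1) = 0xA9E
s_4 = InvRound(s_3, k_0) = 0x20F

0x20F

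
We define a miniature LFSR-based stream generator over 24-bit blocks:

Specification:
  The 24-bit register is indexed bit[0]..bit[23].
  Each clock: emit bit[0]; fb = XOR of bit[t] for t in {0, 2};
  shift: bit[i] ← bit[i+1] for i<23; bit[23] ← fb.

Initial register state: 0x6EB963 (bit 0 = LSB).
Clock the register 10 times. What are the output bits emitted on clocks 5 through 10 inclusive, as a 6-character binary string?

reg_0 = 0x6EB963
clock 1: out=1, reg = 0xB75CB1
clock 2: out=1, reg = 0xDBAE58
clock 3: out=0, reg = 0x6DD72C
clock 4: out=0, reg = 0xB6EB96
clock 5: out=0, reg = 0xDB75CB
clock 6: out=1, reg = 0xEDBAE5
clock 7: out=1, reg = 0x76DD72
clock 8: out=0, reg = 0x3B6EB9
clock 9: out=1, reg = 0x9DB75C
clock 10: out=0, reg = 0xCEDBAE

011010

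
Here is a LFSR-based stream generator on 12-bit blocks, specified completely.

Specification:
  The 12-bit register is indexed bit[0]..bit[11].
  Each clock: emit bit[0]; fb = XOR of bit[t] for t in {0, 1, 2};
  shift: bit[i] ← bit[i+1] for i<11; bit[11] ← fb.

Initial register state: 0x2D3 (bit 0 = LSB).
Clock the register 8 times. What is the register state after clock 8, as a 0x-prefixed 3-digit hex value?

reg_0 = 0x2D3
clock 1: out=1, reg = 0x169
clock 2: out=1, reg = 0x8B4
clock 3: out=0, reg = 0xC5A
clock 4: out=0, reg = 0xE2D
clock 5: out=1, reg = 0x716
clock 6: out=0, reg = 0x38B
clock 7: out=1, reg = 0x1C5
clock 8: out=1, reg = 0x0E2

0x0E2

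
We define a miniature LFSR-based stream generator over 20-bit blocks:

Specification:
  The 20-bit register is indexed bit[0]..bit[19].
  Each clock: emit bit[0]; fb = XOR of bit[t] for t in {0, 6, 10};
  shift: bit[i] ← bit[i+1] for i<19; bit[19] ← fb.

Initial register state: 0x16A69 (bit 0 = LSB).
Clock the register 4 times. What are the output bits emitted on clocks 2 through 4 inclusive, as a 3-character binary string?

001

reg_0 = 0x16A69
clock 1: out=1, reg = 0x0B534
clock 2: out=0, reg = 0x85A9A
clock 3: out=0, reg = 0x42D4D
clock 4: out=1, reg = 0xA16A6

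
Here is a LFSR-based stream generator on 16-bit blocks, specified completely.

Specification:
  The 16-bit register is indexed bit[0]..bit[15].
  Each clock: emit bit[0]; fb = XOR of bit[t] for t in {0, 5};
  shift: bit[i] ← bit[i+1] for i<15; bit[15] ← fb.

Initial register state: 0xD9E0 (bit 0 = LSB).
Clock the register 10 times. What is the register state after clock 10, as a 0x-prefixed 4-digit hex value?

reg_0 = 0xD9E0
clock 1: out=0, reg = 0xECF0
clock 2: out=0, reg = 0xF678
clock 3: out=0, reg = 0xFB3C
clock 4: out=0, reg = 0xFD9E
clock 5: out=0, reg = 0x7ECF
clock 6: out=1, reg = 0xBF67
clock 7: out=1, reg = 0x5FB3
clock 8: out=1, reg = 0x2FD9
clock 9: out=1, reg = 0x97EC
clock 10: out=0, reg = 0xCBF6

0xCBF6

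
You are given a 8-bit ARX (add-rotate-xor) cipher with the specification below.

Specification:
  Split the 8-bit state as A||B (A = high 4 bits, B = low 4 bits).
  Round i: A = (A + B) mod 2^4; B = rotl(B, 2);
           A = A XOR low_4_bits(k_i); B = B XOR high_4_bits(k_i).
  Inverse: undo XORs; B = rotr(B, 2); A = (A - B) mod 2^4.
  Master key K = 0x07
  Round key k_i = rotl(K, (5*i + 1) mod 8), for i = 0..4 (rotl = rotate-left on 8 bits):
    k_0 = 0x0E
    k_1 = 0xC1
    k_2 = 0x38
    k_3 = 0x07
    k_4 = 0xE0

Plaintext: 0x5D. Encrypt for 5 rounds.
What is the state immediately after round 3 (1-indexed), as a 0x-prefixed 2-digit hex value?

0xB7

s_0 = plaintext = 0x5D
s_1 = Round(s_0, k_0) = 0xC7
s_2 = Round(s_1, k_1) = 0x21
s_3 = Round(s_2, k_2) = 0xB7
s_4 = Round(s_3, k_3) = 0x5D
s_5 = Round(s_4, k_4) = 0x29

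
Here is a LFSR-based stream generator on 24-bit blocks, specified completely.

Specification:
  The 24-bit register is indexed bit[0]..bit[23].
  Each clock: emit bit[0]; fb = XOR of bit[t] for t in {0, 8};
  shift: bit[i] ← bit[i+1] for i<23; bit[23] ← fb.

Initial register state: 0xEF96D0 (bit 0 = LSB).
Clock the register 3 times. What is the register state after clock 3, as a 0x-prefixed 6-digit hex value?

reg_0 = 0xEF96D0
clock 1: out=0, reg = 0x77CB68
clock 2: out=0, reg = 0xBBE5B4
clock 3: out=0, reg = 0xDDF2DA

0xDDF2DA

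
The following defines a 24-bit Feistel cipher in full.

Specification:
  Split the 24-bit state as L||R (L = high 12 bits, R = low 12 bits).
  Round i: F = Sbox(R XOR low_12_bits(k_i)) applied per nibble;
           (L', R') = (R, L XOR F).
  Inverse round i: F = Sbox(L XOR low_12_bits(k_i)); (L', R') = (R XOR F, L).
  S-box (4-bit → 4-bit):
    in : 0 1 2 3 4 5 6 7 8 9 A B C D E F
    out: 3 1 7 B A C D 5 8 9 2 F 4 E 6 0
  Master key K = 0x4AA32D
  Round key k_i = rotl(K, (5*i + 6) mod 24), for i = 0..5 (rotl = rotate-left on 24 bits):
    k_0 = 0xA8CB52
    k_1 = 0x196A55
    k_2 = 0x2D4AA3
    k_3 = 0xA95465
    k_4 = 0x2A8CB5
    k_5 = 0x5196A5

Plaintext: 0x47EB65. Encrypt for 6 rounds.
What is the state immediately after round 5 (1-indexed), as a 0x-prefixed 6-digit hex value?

s_0 = plaintext = 0x47EB65
s_1 = Round(s_0, k_0) = 0xB657CB
s_2 = Round(s_1, k_1) = 0x7CB5F3
s_3 = Round(s_2, k_2) = 0x5F3708
s_4 = Round(s_3, k_3) = 0x708E2D
s_5 = Round(s_4, k_4) = 0xE2D090
s_6 = Round(s_5, k_5) = 0x090391

0xE2D090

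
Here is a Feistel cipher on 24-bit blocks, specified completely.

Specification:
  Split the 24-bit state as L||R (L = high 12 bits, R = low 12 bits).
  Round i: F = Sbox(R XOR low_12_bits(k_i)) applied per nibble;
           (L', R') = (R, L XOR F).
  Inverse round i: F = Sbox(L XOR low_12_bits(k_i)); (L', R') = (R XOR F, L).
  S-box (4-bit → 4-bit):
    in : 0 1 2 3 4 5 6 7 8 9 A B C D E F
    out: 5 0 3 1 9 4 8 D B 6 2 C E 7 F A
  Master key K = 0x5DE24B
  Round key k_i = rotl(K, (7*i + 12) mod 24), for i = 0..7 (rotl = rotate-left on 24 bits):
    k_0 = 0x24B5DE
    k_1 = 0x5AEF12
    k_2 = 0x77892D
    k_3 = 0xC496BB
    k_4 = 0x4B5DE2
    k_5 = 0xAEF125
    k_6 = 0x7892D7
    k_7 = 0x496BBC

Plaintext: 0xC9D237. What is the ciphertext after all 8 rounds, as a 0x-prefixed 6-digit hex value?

0x2D355B

s_0 = plaintext = 0xC9D237
s_1 = Round(s_0, k_0) = 0x23716B
s_2 = Round(s_1, k_1) = 0x16BDE1
s_3 = Round(s_2, k_2) = 0xDE1885
s_4 = Round(s_3, k_3) = 0x8852FE
s_5 = Round(s_4, k_4) = 0x2FE28B
s_6 = Round(s_5, k_5) = 0x28B3D1
s_7 = Round(s_6, k_6) = 0x3D12D3
s_8 = Round(s_7, k_7) = 0x2D355B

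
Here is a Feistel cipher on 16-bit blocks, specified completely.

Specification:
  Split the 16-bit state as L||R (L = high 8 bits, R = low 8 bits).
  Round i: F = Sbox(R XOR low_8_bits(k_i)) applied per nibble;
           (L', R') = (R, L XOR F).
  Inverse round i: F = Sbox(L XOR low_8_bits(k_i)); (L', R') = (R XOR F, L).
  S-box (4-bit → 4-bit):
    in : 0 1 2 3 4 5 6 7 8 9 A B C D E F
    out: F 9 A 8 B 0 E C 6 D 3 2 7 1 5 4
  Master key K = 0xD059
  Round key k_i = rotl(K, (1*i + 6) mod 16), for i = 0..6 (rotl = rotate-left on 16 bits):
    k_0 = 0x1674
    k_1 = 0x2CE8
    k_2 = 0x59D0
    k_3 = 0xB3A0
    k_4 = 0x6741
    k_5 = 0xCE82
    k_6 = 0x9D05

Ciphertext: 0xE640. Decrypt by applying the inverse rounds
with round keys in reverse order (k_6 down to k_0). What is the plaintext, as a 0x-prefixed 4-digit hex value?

s_0 = ciphertext = 0xE640
s_1 = InvRound(s_0, k_6) = 0x18E6
s_2 = InvRound(s_1, k_5) = 0x3518
s_3 = InvRound(s_2, k_4) = 0xD335
s_4 = InvRound(s_3, k_3) = 0xFDD3
s_5 = InvRound(s_4, k_2) = 0x72FD
s_6 = InvRound(s_5, k_1) = 0x2E72
s_7 = InvRound(s_6, k_0) = 0x712E

0x712E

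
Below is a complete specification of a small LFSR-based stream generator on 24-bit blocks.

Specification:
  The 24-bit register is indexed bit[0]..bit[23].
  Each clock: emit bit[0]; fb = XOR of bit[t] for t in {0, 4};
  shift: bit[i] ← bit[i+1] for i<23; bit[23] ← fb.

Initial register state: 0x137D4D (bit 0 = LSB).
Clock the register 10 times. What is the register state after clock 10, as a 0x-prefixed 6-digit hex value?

reg_0 = 0x137D4D
clock 1: out=1, reg = 0x89BEA6
clock 2: out=0, reg = 0x44DF53
clock 3: out=1, reg = 0x226FA9
clock 4: out=1, reg = 0x9137D4
clock 5: out=0, reg = 0xC89BEA
clock 6: out=0, reg = 0x644DF5
clock 7: out=1, reg = 0x3226FA
clock 8: out=0, reg = 0x99137D
clock 9: out=1, reg = 0x4C89BE
clock 10: out=0, reg = 0xA644DF

0xA644DF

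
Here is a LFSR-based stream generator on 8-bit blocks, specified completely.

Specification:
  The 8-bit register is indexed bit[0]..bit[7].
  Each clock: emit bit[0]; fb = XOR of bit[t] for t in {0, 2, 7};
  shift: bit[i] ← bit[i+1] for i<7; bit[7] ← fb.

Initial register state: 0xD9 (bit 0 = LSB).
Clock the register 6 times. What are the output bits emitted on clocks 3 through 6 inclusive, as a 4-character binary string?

reg_0 = 0xD9
clock 1: out=1, reg = 0x6C
clock 2: out=0, reg = 0xB6
clock 3: out=0, reg = 0x5B
clock 4: out=1, reg = 0xAD
clock 5: out=1, reg = 0xD6
clock 6: out=0, reg = 0x6B

0110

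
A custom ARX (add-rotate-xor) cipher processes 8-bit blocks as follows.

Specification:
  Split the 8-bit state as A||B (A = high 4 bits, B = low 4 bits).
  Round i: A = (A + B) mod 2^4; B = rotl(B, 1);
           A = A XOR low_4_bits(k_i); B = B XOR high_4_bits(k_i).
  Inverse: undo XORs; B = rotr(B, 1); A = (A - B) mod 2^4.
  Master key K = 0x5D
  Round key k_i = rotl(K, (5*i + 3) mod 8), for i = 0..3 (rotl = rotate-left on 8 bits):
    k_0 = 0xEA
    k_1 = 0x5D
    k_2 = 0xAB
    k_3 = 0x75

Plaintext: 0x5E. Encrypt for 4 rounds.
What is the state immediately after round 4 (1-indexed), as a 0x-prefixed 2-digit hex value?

s_0 = plaintext = 0x5E
s_1 = Round(s_0, k_0) = 0x93
s_2 = Round(s_1, k_1) = 0x13
s_3 = Round(s_2, k_2) = 0xFC
s_4 = Round(s_3, k_3) = 0xEE

0xEE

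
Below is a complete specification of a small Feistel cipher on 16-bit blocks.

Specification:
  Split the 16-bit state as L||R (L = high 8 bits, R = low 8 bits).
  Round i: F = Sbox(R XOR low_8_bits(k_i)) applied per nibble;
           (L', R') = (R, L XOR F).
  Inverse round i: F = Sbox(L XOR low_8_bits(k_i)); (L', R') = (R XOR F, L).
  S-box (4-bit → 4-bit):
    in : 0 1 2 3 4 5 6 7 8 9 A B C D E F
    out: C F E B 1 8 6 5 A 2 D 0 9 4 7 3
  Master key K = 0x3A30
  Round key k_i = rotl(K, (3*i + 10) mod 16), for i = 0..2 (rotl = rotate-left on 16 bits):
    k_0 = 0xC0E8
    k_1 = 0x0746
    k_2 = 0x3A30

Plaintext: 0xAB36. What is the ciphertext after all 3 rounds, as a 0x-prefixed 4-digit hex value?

0xEBAC

s_0 = plaintext = 0xAB36
s_1 = Round(s_0, k_0) = 0x36EC
s_2 = Round(s_1, k_1) = 0xECEB
s_3 = Round(s_2, k_2) = 0xEBAC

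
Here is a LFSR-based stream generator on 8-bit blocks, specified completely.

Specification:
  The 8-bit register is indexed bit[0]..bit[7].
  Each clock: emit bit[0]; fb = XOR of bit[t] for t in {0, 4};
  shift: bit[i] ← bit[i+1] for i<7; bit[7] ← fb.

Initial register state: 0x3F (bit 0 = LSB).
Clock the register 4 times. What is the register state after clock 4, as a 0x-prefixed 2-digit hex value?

reg_0 = 0x3F
clock 1: out=1, reg = 0x1F
clock 2: out=1, reg = 0x0F
clock 3: out=1, reg = 0x87
clock 4: out=1, reg = 0xC3

0xC3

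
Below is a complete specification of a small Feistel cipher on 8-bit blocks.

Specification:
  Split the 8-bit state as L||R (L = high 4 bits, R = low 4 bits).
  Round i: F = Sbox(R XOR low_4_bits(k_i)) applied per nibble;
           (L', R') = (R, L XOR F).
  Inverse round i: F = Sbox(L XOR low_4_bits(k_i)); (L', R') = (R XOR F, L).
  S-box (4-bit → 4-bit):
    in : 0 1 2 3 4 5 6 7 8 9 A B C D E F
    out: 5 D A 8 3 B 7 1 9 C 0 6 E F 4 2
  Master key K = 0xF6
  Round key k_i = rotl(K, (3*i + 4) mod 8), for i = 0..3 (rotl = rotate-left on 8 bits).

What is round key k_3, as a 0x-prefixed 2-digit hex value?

K = 0xF6
k_0 = rotl(K, (3*0+4) mod 8) = rotl(K, 4) = 0x6F
k_1 = rotl(K, (3*1+4) mod 8) = rotl(K, 7) = 0x7B
k_2 = rotl(K, (3*2+4) mod 8) = rotl(K, 2) = 0xDB
k_3 = rotl(K, (3*3+4) mod 8) = rotl(K, 5) = 0xDE

0xDE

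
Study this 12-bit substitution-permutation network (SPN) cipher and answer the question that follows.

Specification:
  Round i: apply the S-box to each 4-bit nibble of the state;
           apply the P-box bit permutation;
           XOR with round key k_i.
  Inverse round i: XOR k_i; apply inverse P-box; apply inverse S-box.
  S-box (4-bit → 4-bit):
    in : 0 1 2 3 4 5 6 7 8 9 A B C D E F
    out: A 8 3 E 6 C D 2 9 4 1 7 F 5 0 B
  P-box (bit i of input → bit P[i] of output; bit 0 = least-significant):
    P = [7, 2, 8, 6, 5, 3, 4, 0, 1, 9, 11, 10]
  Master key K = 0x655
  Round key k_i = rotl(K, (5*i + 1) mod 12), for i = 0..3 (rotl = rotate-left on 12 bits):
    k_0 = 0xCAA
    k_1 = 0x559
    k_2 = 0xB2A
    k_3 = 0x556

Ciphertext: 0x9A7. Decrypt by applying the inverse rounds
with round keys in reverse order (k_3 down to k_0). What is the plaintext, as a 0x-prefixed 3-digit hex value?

s_0 = ciphertext = 0x9A7
s_1 = InvRound(s_0, k_3) = 0x568
s_2 = InvRound(s_1, k_2) = 0xCE1
s_3 = InvRound(s_2, k_1) = 0x9BD
s_4 = InvRound(s_3, k_0) = 0x854

0x854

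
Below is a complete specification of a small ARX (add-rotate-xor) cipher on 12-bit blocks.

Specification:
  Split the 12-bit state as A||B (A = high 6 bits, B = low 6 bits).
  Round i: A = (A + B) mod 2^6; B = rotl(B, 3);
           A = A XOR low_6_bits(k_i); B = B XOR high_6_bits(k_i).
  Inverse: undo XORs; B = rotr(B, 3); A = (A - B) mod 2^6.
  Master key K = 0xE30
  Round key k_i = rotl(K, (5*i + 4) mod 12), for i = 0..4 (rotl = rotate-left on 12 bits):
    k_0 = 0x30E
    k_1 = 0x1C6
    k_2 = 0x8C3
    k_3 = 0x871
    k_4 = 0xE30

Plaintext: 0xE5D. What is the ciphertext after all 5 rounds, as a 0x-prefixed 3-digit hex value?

0xE08

s_0 = plaintext = 0xE5D
s_1 = Round(s_0, k_0) = 0x627
s_2 = Round(s_1, k_1) = 0xE7B
s_3 = Round(s_2, k_2) = 0xDFC
s_4 = Round(s_3, k_3) = 0x086
s_5 = Round(s_4, k_4) = 0xE08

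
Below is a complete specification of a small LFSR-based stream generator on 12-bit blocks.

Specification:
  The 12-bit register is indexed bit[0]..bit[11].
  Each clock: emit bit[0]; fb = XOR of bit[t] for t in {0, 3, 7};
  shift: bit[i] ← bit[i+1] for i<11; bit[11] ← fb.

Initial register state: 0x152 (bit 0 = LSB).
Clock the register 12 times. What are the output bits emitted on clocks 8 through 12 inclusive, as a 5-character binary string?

01000

reg_0 = 0x152
clock 1: out=0, reg = 0x0A9
clock 2: out=1, reg = 0x854
clock 3: out=0, reg = 0x42A
clock 4: out=0, reg = 0xA15
clock 5: out=1, reg = 0xD0A
clock 6: out=0, reg = 0xE85
clock 7: out=1, reg = 0x742
clock 8: out=0, reg = 0x3A1
clock 9: out=1, reg = 0x1D0
clock 10: out=0, reg = 0x8E8
clock 11: out=0, reg = 0x474
clock 12: out=0, reg = 0x23A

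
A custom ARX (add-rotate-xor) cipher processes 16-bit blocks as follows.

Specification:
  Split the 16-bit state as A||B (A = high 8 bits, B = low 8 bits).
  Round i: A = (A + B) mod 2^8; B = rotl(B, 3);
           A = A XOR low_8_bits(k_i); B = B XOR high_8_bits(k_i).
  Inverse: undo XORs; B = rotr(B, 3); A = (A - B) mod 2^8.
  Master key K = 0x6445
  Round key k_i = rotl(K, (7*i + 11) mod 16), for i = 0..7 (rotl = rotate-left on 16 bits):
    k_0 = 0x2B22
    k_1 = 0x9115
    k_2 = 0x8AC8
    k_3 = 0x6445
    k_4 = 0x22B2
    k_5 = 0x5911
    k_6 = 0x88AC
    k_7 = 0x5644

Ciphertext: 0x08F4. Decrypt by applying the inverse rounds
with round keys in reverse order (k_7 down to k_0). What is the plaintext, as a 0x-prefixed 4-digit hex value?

0x6AD4

s_0 = ciphertext = 0x08F4
s_1 = InvRound(s_0, k_7) = 0xF854
s_2 = InvRound(s_1, k_6) = 0xB99B
s_3 = InvRound(s_2, k_5) = 0x5058
s_4 = InvRound(s_3, k_4) = 0x934F
s_5 = InvRound(s_4, k_3) = 0x7165
s_6 = InvRound(s_5, k_2) = 0xBCFD
s_7 = InvRound(s_6, k_1) = 0x1C8D
s_8 = InvRound(s_7, k_0) = 0x6AD4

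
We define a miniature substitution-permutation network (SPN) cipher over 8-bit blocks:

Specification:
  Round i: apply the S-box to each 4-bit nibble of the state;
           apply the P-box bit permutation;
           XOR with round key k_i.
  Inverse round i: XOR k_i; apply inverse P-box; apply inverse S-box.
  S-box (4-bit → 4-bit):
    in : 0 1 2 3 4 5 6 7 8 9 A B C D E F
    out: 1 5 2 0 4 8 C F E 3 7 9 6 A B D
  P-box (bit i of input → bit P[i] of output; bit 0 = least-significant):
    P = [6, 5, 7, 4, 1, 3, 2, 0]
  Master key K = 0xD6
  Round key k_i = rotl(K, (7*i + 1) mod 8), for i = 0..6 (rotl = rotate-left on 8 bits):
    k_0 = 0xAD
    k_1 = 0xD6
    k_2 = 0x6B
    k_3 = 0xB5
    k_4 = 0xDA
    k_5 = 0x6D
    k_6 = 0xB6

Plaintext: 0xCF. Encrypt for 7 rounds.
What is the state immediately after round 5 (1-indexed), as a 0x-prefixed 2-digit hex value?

s_0 = plaintext = 0xCF
s_1 = Round(s_0, k_0) = 0x71
s_2 = Round(s_1, k_1) = 0x19
s_3 = Round(s_2, k_2) = 0x0D
s_4 = Round(s_3, k_3) = 0x87
s_5 = Round(s_4, k_4) = 0x27
s_6 = Round(s_5, k_5) = 0x95
s_7 = Round(s_6, k_6) = 0xAC

0x27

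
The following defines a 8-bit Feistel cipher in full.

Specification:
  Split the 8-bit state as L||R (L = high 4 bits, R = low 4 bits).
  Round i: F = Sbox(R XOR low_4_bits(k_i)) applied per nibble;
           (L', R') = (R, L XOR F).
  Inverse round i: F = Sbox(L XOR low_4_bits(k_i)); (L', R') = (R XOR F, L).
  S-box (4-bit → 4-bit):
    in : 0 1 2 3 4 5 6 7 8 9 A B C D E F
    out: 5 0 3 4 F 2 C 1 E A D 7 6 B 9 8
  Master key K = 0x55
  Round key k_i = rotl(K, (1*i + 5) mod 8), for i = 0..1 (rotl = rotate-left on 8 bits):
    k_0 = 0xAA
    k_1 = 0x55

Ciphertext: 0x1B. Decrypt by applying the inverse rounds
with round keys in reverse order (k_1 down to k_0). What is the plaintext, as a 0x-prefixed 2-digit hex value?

0x84

s_0 = ciphertext = 0x1B
s_1 = InvRound(s_0, k_1) = 0x41
s_2 = InvRound(s_1, k_0) = 0x84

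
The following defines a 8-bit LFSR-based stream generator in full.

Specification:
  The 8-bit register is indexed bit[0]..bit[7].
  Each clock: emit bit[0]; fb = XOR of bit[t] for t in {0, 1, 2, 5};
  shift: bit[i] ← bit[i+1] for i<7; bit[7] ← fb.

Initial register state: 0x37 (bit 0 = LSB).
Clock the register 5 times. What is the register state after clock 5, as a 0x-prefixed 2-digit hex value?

0x01

reg_0 = 0x37
clock 1: out=1, reg = 0x1B
clock 2: out=1, reg = 0x0D
clock 3: out=1, reg = 0x06
clock 4: out=0, reg = 0x03
clock 5: out=1, reg = 0x01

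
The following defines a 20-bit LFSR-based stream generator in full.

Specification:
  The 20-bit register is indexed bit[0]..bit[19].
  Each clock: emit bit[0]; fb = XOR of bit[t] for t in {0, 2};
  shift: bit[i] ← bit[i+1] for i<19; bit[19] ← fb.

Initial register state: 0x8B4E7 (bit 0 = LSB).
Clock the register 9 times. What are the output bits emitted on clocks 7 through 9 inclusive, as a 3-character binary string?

reg_0 = 0x8B4E7
clock 1: out=1, reg = 0x45A73
clock 2: out=1, reg = 0xA2D39
clock 3: out=1, reg = 0xD169C
clock 4: out=0, reg = 0xE8B4E
clock 5: out=0, reg = 0xF45A7
clock 6: out=1, reg = 0x7A2D3
clock 7: out=1, reg = 0xBD169
clock 8: out=1, reg = 0xDE8B4
clock 9: out=0, reg = 0xEF45A

110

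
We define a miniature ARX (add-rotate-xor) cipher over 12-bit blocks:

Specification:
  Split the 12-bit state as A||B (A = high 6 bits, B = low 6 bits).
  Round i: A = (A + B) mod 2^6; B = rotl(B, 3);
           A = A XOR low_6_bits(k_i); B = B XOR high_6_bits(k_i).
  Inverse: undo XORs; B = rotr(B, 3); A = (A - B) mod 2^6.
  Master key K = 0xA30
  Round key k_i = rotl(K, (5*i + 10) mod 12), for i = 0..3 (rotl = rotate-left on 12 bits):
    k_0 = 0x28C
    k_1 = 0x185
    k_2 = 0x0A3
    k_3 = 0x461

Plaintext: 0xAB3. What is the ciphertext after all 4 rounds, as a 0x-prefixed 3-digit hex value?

s_0 = plaintext = 0xAB3
s_1 = Round(s_0, k_0) = 0x454
s_2 = Round(s_1, k_1) = 0x824
s_3 = Round(s_2, k_2) = 0x9E6
s_4 = Round(s_3, k_3) = 0xB25

0xB25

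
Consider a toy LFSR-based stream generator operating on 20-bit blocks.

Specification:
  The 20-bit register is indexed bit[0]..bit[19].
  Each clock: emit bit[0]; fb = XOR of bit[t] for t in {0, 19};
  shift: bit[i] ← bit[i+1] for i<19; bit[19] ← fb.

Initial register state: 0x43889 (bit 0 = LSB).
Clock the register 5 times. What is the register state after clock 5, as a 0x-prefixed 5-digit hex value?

reg_0 = 0x43889
clock 1: out=1, reg = 0xA1C44
clock 2: out=0, reg = 0xD0E22
clock 3: out=0, reg = 0xE8711
clock 4: out=1, reg = 0x74388
clock 5: out=0, reg = 0x3A1C4

0x3A1C4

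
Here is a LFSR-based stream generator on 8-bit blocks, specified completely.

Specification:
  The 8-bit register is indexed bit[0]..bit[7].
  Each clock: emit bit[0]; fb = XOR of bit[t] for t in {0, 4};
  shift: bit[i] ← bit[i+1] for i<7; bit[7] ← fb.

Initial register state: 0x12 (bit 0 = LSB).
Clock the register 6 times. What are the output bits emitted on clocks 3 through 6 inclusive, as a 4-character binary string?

reg_0 = 0x12
clock 1: out=0, reg = 0x89
clock 2: out=1, reg = 0xC4
clock 3: out=0, reg = 0x62
clock 4: out=0, reg = 0x31
clock 5: out=1, reg = 0x18
clock 6: out=0, reg = 0x8C

0010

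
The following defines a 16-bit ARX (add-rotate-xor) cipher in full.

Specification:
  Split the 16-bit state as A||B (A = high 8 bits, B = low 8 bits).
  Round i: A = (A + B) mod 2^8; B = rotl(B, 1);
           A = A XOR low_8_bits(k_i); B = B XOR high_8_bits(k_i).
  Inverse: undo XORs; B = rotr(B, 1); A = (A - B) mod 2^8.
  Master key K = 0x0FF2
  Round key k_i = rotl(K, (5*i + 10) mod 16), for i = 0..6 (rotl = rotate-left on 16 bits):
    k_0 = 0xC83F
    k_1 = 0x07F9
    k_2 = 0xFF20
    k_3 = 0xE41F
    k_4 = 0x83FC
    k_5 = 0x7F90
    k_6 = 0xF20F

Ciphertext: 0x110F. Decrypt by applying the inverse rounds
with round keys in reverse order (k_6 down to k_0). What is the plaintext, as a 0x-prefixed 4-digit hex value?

s_0 = ciphertext = 0x110F
s_1 = InvRound(s_0, k_6) = 0x20FE
s_2 = InvRound(s_1, k_5) = 0xF0C0
s_3 = InvRound(s_2, k_4) = 0x6BA1
s_4 = InvRound(s_3, k_3) = 0xD2A2
s_5 = InvRound(s_4, k_2) = 0x44AE
s_6 = InvRound(s_5, k_1) = 0xE9D4
s_7 = InvRound(s_6, k_0) = 0xC80E

0xC80E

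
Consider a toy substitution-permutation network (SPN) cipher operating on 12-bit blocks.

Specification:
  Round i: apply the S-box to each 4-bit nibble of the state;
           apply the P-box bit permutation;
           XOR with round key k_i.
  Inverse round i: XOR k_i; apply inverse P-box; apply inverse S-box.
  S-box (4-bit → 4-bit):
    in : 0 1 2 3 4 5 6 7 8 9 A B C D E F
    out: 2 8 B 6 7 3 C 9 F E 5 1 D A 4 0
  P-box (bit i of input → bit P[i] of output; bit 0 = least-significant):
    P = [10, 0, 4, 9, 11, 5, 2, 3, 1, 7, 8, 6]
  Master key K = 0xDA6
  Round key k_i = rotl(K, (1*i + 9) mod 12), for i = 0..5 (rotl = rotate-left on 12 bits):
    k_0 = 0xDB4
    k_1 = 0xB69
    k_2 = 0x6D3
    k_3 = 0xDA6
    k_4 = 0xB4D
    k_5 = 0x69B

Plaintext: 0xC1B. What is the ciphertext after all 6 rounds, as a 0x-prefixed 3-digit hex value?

s_0 = plaintext = 0xC1B
s_1 = Round(s_0, k_0) = 0x8FE
s_2 = Round(s_1, k_1) = 0xABB
s_3 = Round(s_2, k_2) = 0xBD1
s_4 = Round(s_3, k_3) = 0xF8C
s_5 = Round(s_4, k_4) = 0x571
s_6 = Round(s_5, k_5) = 0xC11

0xC11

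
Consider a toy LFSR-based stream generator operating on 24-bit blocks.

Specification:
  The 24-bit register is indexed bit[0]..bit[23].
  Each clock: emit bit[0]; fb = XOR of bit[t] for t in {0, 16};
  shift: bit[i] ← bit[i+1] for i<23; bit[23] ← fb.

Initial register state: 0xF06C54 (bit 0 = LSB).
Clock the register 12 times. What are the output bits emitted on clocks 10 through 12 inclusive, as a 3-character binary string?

reg_0 = 0xF06C54
clock 1: out=0, reg = 0x78362A
clock 2: out=0, reg = 0x3C1B15
clock 3: out=1, reg = 0x9E0D8A
clock 4: out=0, reg = 0x4F06C5
clock 5: out=1, reg = 0x278362
clock 6: out=0, reg = 0x93C1B1
clock 7: out=1, reg = 0x49E0D8
clock 8: out=0, reg = 0xA4F06C
clock 9: out=0, reg = 0x527836
clock 10: out=0, reg = 0x293C1B
clock 11: out=1, reg = 0x149E0D
clock 12: out=1, reg = 0x8A4F06

011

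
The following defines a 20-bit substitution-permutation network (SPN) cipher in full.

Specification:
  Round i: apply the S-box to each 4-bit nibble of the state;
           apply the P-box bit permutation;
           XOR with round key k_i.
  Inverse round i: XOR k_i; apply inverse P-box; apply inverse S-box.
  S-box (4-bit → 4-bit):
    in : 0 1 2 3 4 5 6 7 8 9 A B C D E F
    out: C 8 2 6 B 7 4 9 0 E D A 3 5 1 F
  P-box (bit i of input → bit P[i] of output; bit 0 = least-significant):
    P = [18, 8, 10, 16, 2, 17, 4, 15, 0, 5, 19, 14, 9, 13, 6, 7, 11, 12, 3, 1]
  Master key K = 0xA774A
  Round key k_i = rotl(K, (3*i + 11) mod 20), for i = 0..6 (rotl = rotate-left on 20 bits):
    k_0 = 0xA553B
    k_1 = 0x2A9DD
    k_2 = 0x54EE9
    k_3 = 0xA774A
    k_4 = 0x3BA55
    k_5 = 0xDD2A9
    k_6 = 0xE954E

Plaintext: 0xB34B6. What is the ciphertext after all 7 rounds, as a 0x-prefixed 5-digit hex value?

s_0 = plaintext = 0xB34B6
s_1 = Round(s_0, k_0) = 0x8A158
s_2 = Round(s_1, k_1) = 0x0EB09
s_3 = Round(s_2, k_2) = 0x489D3
s_4 = Round(s_3, k_3) = 0x22A7C
s_5 = Round(s_4, k_4) = 0xF4B50
s_6 = Round(s_5, k_5) = 0xEAC17
s_7 = Round(s_6, k_6) = 0xB1FAF

0xB1FAF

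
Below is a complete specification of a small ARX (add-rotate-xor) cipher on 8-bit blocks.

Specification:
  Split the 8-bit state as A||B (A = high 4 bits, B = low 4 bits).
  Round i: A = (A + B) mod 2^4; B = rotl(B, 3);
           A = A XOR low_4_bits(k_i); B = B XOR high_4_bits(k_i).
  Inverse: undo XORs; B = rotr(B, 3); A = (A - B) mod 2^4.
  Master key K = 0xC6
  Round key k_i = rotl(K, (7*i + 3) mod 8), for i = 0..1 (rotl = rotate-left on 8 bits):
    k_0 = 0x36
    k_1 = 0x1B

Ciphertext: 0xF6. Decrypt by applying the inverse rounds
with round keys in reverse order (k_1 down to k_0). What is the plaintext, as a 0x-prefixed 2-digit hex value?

0x5B

s_0 = ciphertext = 0xF6
s_1 = InvRound(s_0, k_1) = 0x6E
s_2 = InvRound(s_1, k_0) = 0x5B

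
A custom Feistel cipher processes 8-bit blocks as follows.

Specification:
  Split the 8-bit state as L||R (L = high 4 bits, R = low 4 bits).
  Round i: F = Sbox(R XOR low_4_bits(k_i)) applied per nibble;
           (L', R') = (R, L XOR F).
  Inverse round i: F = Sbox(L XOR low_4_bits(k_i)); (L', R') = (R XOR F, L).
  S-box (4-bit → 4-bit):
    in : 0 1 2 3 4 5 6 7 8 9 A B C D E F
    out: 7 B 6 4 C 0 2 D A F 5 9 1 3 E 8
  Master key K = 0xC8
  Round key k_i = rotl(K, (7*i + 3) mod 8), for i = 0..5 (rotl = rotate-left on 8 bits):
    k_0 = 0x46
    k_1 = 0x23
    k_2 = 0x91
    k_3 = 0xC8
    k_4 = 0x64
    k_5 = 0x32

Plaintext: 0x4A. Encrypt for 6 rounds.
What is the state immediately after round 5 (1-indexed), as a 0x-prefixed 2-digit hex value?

0xEF

s_0 = plaintext = 0x4A
s_1 = Round(s_0, k_0) = 0xA5
s_2 = Round(s_1, k_1) = 0x58
s_3 = Round(s_2, k_2) = 0x8A
s_4 = Round(s_3, k_3) = 0xAE
s_5 = Round(s_4, k_4) = 0xEF
s_6 = Round(s_5, k_5) = 0xFD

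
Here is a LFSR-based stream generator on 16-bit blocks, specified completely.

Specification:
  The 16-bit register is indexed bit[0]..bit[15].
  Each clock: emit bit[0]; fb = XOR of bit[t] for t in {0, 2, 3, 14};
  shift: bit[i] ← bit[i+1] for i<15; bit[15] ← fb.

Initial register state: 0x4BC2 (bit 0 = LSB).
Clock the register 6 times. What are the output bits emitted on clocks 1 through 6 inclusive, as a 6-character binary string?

reg_0 = 0x4BC2
clock 1: out=0, reg = 0xA5E1
clock 2: out=1, reg = 0xD2F0
clock 3: out=0, reg = 0xE978
clock 4: out=0, reg = 0x74BC
clock 5: out=0, reg = 0xBA5E
clock 6: out=0, reg = 0x5D2F

010000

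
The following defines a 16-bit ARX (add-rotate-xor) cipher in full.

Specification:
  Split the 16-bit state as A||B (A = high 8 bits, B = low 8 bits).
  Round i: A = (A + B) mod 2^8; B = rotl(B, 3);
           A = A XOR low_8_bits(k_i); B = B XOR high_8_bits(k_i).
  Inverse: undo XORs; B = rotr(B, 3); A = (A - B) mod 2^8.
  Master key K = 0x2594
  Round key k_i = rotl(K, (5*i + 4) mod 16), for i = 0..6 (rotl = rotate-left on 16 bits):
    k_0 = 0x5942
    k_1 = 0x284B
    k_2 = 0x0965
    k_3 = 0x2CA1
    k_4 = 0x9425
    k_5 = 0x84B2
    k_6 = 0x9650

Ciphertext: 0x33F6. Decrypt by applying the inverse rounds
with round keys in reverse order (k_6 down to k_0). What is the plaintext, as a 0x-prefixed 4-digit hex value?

s_0 = ciphertext = 0x33F6
s_1 = InvRound(s_0, k_6) = 0x570C
s_2 = InvRound(s_1, k_5) = 0xD411
s_3 = InvRound(s_2, k_4) = 0x41B0
s_4 = InvRound(s_3, k_3) = 0x4D93
s_5 = InvRound(s_4, k_2) = 0xD553
s_6 = InvRound(s_5, k_1) = 0x2F6F
s_7 = InvRound(s_6, k_0) = 0xA7C6

0xA7C6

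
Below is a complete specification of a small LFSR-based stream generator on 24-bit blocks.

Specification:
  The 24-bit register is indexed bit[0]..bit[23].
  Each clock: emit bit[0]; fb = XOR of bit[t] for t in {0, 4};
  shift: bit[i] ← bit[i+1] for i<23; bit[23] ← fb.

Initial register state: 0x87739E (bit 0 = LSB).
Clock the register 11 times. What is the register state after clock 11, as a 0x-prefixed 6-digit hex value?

0x94F0EE

reg_0 = 0x87739E
clock 1: out=0, reg = 0xC3B9CF
clock 2: out=1, reg = 0xE1DCE7
clock 3: out=1, reg = 0xF0EE73
clock 4: out=1, reg = 0x787739
clock 5: out=1, reg = 0x3C3B9C
clock 6: out=0, reg = 0x9E1DCE
clock 7: out=0, reg = 0x4F0EE7
clock 8: out=1, reg = 0xA78773
clock 9: out=1, reg = 0x53C3B9
clock 10: out=1, reg = 0x29E1DC
clock 11: out=0, reg = 0x94F0EE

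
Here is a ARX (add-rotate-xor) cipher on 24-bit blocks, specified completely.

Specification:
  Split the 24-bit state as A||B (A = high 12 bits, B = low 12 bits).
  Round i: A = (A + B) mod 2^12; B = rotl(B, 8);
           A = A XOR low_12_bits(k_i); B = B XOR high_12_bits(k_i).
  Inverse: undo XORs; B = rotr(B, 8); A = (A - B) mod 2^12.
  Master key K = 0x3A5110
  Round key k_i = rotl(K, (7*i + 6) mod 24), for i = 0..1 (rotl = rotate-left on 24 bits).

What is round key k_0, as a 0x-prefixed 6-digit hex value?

K = 0x3A5110
k_0 = rotl(K, (7*0+6) mod 24) = rotl(K, 6) = 0x94440E

0x94440E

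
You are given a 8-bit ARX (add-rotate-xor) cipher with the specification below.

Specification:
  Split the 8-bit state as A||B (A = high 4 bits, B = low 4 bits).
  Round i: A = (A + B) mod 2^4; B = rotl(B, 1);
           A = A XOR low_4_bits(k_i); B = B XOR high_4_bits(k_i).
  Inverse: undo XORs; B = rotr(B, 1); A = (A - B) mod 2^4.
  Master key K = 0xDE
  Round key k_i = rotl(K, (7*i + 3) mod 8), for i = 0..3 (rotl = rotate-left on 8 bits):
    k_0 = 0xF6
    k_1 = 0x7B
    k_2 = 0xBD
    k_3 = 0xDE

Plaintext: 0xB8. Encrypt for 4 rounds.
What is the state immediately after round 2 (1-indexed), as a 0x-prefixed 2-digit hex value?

0x8A

s_0 = plaintext = 0xB8
s_1 = Round(s_0, k_0) = 0x5E
s_2 = Round(s_1, k_1) = 0x8A
s_3 = Round(s_2, k_2) = 0xFE
s_4 = Round(s_3, k_3) = 0x30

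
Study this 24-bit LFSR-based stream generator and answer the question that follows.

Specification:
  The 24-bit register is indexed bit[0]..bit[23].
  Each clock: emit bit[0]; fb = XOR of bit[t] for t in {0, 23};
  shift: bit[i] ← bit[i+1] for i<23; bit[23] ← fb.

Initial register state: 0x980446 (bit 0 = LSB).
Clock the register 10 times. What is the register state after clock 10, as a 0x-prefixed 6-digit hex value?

0x0F6601

reg_0 = 0x980446
clock 1: out=0, reg = 0xCC0223
clock 2: out=1, reg = 0x660111
clock 3: out=1, reg = 0xB30088
clock 4: out=0, reg = 0xD98044
clock 5: out=0, reg = 0xECC022
clock 6: out=0, reg = 0xF66011
clock 7: out=1, reg = 0x7B3008
clock 8: out=0, reg = 0x3D9804
clock 9: out=0, reg = 0x1ECC02
clock 10: out=0, reg = 0x0F6601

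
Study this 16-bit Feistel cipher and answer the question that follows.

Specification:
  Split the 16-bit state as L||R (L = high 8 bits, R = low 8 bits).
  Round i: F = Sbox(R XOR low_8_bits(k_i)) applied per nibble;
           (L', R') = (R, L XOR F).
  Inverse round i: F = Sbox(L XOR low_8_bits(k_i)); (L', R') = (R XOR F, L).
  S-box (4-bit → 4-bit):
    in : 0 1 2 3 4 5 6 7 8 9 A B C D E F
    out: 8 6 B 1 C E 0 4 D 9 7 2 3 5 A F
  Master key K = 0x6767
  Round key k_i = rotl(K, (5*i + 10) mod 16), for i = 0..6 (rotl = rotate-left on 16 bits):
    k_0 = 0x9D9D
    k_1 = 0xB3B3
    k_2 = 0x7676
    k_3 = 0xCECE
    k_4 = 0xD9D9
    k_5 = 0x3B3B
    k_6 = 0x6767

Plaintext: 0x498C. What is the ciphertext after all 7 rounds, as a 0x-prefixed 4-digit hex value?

s_0 = plaintext = 0x498C
s_1 = Round(s_0, k_0) = 0x8C2F
s_2 = Round(s_1, k_1) = 0x2F1F
s_3 = Round(s_2, k_2) = 0x1F26
s_4 = Round(s_3, k_3) = 0x26B2
s_5 = Round(s_4, k_4) = 0xB224
s_6 = Round(s_5, k_5) = 0x24DD
s_7 = Round(s_6, k_6) = 0xDD03

0xDD03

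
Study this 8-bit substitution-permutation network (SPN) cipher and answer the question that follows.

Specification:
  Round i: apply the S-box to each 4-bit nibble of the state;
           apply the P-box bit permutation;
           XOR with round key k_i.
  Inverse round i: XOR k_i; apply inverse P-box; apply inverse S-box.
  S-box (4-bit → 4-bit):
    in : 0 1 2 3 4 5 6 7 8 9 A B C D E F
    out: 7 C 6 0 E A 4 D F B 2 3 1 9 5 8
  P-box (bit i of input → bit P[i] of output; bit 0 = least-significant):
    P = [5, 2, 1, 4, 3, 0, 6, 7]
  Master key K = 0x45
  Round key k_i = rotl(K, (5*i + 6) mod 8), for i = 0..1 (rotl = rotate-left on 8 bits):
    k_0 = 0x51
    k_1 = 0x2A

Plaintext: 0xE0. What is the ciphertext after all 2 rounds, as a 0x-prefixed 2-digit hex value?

s_0 = plaintext = 0xE0
s_1 = Round(s_0, k_0) = 0x3F
s_2 = Round(s_1, k_1) = 0x3A

0x3A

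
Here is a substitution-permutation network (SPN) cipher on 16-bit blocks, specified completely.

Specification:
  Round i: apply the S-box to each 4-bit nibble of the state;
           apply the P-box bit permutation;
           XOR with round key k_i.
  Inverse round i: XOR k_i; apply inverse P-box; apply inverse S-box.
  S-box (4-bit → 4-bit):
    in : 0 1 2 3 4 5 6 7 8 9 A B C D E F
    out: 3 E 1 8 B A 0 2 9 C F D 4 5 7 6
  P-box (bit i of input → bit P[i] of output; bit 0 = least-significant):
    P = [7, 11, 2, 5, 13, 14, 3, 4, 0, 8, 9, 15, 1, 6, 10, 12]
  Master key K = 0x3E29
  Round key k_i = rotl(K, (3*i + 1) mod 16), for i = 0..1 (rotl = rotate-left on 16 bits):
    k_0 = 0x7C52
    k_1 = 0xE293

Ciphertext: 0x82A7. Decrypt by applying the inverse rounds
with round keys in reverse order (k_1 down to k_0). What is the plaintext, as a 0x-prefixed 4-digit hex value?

0x8D97

s_0 = ciphertext = 0x82A7
s_1 = InvRound(s_0, k_1) = 0x6649
s_2 = InvRound(s_1, k_0) = 0x8D97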